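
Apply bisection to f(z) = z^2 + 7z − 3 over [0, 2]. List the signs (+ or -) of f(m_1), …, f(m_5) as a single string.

++--+

midpoint 1: f = 5 > 0 → [0, 1]
midpoint 0.5: f = 0.75 > 0 → [0, 0.5]
midpoint 0.25: f = -1.1875 < 0 → [0.25, 0.5]
midpoint 0.375: f = -0.2344 < 0 → [0.375, 0.5]
midpoint 0.4375: f = 0.2539 > 0 → [0.375, 0.4375]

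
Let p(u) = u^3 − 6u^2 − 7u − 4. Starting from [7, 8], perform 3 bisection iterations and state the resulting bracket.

p(7.5) = 27.875 > 0, so the root lies in [7, 7.5]
p(7.25) = 10.953125 > 0, so the root lies in [7, 7.25]
p(7.125) = 3.236328 > 0, so the root lies in [7, 7.125]

[7, 7.125]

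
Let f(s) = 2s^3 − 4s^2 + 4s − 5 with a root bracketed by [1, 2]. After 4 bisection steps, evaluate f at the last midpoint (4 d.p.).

-0.0298

midpoint 1.5: f = -1.25 < 0 → [1.5, 2]
midpoint 1.75: f = 0.46875 > 0 → [1.5, 1.75]
midpoint 1.625: f = -0.480469 < 0 → [1.625, 1.75]
midpoint 1.6875: f = -0.0298 < 0 → [1.6875, 1.75]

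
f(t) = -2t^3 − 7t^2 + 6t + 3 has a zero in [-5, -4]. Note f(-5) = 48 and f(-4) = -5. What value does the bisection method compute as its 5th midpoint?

-4.15625

midpoint -4.5: f = 16.5 > 0 → [-4.5, -4]
midpoint -4.25: f = 4.59375 > 0 → [-4.25, -4]
midpoint -4.125: f = -0.480469 < 0 → [-4.25, -4.125]
midpoint -4.1875: f = 1.9858 > 0 → [-4.1875, -4.125]
midpoint -4.15625: f = 0.7352 > 0 → [-4.15625, -4.125]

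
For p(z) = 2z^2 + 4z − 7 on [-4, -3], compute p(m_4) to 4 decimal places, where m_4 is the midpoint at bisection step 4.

z = -3.5 gives p = 3.5, positive; keep [-3.5, -3]
z = -3.25 gives p = 1.125, positive; keep [-3.25, -3]
z = -3.125 gives p = 0.03125, positive; keep [-3.125, -3]
z = -3.0625 gives p = -0.4922, negative; keep [-3.125, -3.0625]

-0.4922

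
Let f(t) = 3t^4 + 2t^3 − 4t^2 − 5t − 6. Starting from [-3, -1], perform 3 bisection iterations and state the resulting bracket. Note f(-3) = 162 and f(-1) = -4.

[-1.5, -1.25]

m = -2, f(m) = 20 (+); new bracket [-2, -1]
m = -1.5, f(m) = 0.9375 (+); new bracket [-1.5, -1]
m = -1.25, f(m) = -2.582031 (−); new bracket [-1.5, -1.25]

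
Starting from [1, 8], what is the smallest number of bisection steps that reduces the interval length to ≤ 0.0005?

14

Width after n steps is 7/2^n. Need 2^n ≥ 7/0.0005 = 14000.
2^13 = 8192 < 14000 ≤ 2^14 = 16384, so n = 14.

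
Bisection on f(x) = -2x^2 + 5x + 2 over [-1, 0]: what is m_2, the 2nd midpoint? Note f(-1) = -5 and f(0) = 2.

-0.25

f(-0.5) = -1 < 0, so the root lies in [-0.5, 0]
f(-0.25) = 0.625 > 0, so the root lies in [-0.5, -0.25]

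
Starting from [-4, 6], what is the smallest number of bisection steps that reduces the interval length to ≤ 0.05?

Width after n steps is 10/2^n. Need 2^n ≥ 10/0.05 = 200.
2^7 = 128 < 200 ≤ 2^8 = 256, so n = 8.

8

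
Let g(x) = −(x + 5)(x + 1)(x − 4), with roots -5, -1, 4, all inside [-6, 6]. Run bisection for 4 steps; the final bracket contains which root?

4

x = 0 gives g = 20, positive; keep [0, 6]
x = 3 gives g = 32, positive; keep [3, 6]
x = 4.5 gives g = -26.125, negative; keep [3, 4.5]
x = 3.75 gives g = 10.3906, positive; keep [3.75, 4.5]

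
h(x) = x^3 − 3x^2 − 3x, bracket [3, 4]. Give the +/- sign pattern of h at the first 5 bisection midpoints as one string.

h(3.5) = -4.375 < 0, so the root lies in [3.5, 4]
h(3.75) = -0.703125 < 0, so the root lies in [3.75, 4]
h(3.875) = 1.513672 > 0, so the root lies in [3.75, 3.875]
h(3.8125) = 0.3723 > 0, so the root lies in [3.75, 3.8125]
h(3.78125) = -0.1736 < 0, so the root lies in [3.78125, 3.8125]

--++-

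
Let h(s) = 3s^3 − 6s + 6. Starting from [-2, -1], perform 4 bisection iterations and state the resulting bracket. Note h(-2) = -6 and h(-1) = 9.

[-1.8125, -1.75]

m = -1.5, h(m) = 4.875 (+); new bracket [-2, -1.5]
m = -1.75, h(m) = 0.421875 (+); new bracket [-2, -1.75]
m = -1.875, h(m) = -2.525391 (−); new bracket [-1.875, -1.75]
m = -1.8125, h(m) = -0.988 (−); new bracket [-1.8125, -1.75]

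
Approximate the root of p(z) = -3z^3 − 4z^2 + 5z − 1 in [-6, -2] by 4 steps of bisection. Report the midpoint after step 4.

-2.25

midpoint -4: p = 107 > 0 → [-4, -2]
midpoint -3: p = 29 > 0 → [-3, -2]
midpoint -2.5: p = 8.375 > 0 → [-2.5, -2]
midpoint -2.25: p = 1.6719 > 0 → [-2.25, -2]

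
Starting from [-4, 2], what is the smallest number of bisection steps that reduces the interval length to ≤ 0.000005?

21

Width after n steps is 6/2^n. Need 2^n ≥ 6/0.000005 = 1200000.
2^20 = 1048576 < 1200000 ≤ 2^21 = 2097152, so n = 21.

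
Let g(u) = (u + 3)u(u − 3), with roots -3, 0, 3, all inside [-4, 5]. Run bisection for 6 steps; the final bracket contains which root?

midpoint 0.5: g = -4.375 < 0 → [0.5, 5]
midpoint 2.75: g = -3.953125 < 0 → [2.75, 5]
midpoint 3.875: g = 23.310547 > 0 → [2.75, 3.875]
midpoint 3.3125: g = 6.5344 > 0 → [2.75, 3.3125]
midpoint 3.03125: g = 0.5713 > 0 → [2.75, 3.03125]
midpoint 2.890625: g = -1.8624 < 0 → [2.890625, 3.03125]

3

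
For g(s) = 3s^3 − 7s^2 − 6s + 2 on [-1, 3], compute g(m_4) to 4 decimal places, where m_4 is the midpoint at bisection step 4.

m = 1, g(m) = -8 (−); new bracket [1, 3]
m = 2, g(m) = -14 (−); new bracket [2, 3]
m = 2.5, g(m) = -9.875 (−); new bracket [2.5, 3]
m = 2.75, g(m) = -5.0469 (−); new bracket [2.75, 3]

-5.0469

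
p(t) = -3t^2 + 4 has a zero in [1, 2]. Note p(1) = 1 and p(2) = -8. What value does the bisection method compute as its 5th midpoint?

midpoint 1.5: p = -2.75 < 0 → [1, 1.5]
midpoint 1.25: p = -0.6875 < 0 → [1, 1.25]
midpoint 1.125: p = 0.203125 > 0 → [1.125, 1.25]
midpoint 1.1875: p = -0.2305 < 0 → [1.125, 1.1875]
midpoint 1.15625: p = -0.0107 < 0 → [1.125, 1.15625]

1.15625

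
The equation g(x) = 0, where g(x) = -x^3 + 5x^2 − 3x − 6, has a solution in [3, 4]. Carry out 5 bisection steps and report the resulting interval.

x = 3.5 gives g = 1.875, positive; keep [3.5, 4]
x = 3.75 gives g = 0.328125, positive; keep [3.75, 4]
x = 3.875 gives g = -0.732422, negative; keep [3.75, 3.875]
x = 3.8125 gives g = -0.177, negative; keep [3.75, 3.8125]
x = 3.78125 gives g = 0.0818, positive; keep [3.78125, 3.8125]

[3.78125, 3.8125]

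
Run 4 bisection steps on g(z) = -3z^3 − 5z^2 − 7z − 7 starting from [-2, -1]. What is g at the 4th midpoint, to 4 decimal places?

midpoint -1.5: g = 2.375 > 0 → [-1.5, -1]
midpoint -1.25: g = -0.203125 < 0 → [-1.5, -1.25]
midpoint -1.375: g = 0.970703 > 0 → [-1.375, -1.25]
midpoint -1.3125: g = 0.3572 > 0 → [-1.3125, -1.25]

0.3572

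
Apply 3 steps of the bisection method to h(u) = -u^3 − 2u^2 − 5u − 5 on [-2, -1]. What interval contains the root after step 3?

u = -1.5 gives h = 1.375, positive; keep [-1.5, -1]
u = -1.25 gives h = 0.078125, positive; keep [-1.25, -1]
u = -1.125 gives h = -0.482422, negative; keep [-1.25, -1.125]

[-1.25, -1.125]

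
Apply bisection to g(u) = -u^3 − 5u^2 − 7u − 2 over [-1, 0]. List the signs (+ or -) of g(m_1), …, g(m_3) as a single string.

+--

m = -0.5, g(m) = 0.375 (+); new bracket [-0.5, 0]
m = -0.25, g(m) = -0.546875 (−); new bracket [-0.5, -0.25]
m = -0.375, g(m) = -0.025391 (−); new bracket [-0.5, -0.375]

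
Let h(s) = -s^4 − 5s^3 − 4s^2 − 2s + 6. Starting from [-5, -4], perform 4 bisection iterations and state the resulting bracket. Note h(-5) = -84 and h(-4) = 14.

[-4.25, -4.1875]

midpoint -4.5: h = -20.4375 < 0 → [-4.5, -4]
midpoint -4.25: h = -0.175781 < 0 → [-4.25, -4]
midpoint -4.125: h = 7.603271 > 0 → [-4.25, -4.125]
midpoint -4.1875: h = 3.895 > 0 → [-4.25, -4.1875]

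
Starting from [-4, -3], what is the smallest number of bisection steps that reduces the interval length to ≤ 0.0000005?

21

Width after n steps is 1/2^n. Need 2^n ≥ 1/0.0000005 = 2000000.
2^20 = 1048576 < 2000000 ≤ 2^21 = 2097152, so n = 21.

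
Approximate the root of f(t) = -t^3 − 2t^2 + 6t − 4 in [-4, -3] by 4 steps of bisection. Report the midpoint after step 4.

-3.8125

t = -3.5 gives f = -6.625, negative; keep [-4, -3.5]
t = -3.75 gives f = -1.890625, negative; keep [-4, -3.75]
t = -3.875 gives f = 0.904297, positive; keep [-3.875, -3.75]
t = -3.8125 gives f = -0.53, negative; keep [-3.875, -3.8125]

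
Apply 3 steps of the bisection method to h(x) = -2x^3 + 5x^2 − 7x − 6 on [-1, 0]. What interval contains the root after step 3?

x = -0.5 gives h = -1, negative; keep [-1, -0.5]
x = -0.75 gives h = 2.90625, positive; keep [-0.75, -0.5]
x = -0.625 gives h = 0.816406, positive; keep [-0.625, -0.5]

[-0.625, -0.5]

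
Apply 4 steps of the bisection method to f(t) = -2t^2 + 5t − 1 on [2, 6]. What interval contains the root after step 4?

f(4) = -13 < 0, so the root lies in [2, 4]
f(3) = -4 < 0, so the root lies in [2, 3]
f(2.5) = -1 < 0, so the root lies in [2, 2.5]
f(2.25) = 0.125 > 0, so the root lies in [2.25, 2.5]

[2.25, 2.5]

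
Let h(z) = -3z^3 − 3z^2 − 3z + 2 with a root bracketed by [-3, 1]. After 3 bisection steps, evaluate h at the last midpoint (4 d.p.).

-0.6250

m = -1, h(m) = 5 (+); new bracket [-1, 1]
m = 0, h(m) = 2 (+); new bracket [0, 1]
m = 0.5, h(m) = -0.625 (−); new bracket [0, 0.5]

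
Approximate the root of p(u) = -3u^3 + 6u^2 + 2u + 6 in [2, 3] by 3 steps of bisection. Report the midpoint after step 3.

2.625

p(2.5) = 1.625 > 0, so the root lies in [2.5, 3]
p(2.75) = -5.515625 < 0, so the root lies in [2.5, 2.75]
p(2.625) = -1.669922 < 0, so the root lies in [2.5, 2.625]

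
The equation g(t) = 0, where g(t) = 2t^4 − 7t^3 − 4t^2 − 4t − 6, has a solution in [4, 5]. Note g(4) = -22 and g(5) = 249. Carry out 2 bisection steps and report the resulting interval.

m = 4.5, g(m) = 77.25 (+); new bracket [4, 4.5]
m = 4.25, g(m) = 19.898438 (+); new bracket [4, 4.25]

[4, 4.25]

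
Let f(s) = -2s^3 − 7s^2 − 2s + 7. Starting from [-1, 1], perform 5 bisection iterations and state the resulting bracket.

s = 0 gives f = 7, positive; keep [0, 1]
s = 0.5 gives f = 4, positive; keep [0.5, 1]
s = 0.75 gives f = 0.71875, positive; keep [0.75, 1]
s = 0.875 gives f = -1.4492, negative; keep [0.75, 0.875]
s = 0.8125 gives f = -0.3188, negative; keep [0.75, 0.8125]

[0.75, 0.8125]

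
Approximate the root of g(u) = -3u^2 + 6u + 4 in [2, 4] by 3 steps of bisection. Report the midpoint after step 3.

2.75

m = 3, g(m) = -5 (−); new bracket [2, 3]
m = 2.5, g(m) = 0.25 (+); new bracket [2.5, 3]
m = 2.75, g(m) = -2.1875 (−); new bracket [2.5, 2.75]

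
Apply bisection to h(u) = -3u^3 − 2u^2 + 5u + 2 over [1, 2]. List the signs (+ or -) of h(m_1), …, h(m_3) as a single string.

--+

u = 1.5 gives h = -5.125, negative; keep [1, 1.5]
u = 1.25 gives h = -0.734375, negative; keep [1, 1.25]
u = 1.125 gives h = 0.822266, positive; keep [1.125, 1.25]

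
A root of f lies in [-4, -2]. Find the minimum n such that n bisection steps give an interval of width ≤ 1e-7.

25

Width after n steps is 2/2^n. Need 2^n ≥ 2/1e-7 = 20000000.
2^24 = 16777216 < 20000000 ≤ 2^25 = 33554432, so n = 25.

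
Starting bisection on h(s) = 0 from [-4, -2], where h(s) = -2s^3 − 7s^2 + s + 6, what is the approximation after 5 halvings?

h(-3) = -6 < 0, so the root lies in [-4, -3]
h(-3.5) = 2.5 > 0, so the root lies in [-3.5, -3]
h(-3.25) = -2.53125 < 0, so the root lies in [-3.5, -3.25]
h(-3.375) = -0.2227 < 0, so the root lies in [-3.5, -3.375]
h(-3.4375) = 1.0854 > 0, so the root lies in [-3.4375, -3.375]

-3.4375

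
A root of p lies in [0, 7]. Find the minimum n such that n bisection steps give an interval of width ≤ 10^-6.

Width after n steps is 7/2^n. Need 2^n ≥ 7/10^-6 = 7000000.
2^22 = 4194304 < 7000000 ≤ 2^23 = 8388608, so n = 23.

23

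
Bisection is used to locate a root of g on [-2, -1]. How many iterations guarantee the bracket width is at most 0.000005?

Width after n steps is 1/2^n. Need 2^n ≥ 1/0.000005 = 200000.
2^17 = 131072 < 200000 ≤ 2^18 = 262144, so n = 18.

18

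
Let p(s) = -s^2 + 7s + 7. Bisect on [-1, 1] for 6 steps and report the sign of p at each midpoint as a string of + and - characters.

++++--

p(0) = 7 > 0, so the root lies in [-1, 0]
p(-0.5) = 3.25 > 0, so the root lies in [-1, -0.5]
p(-0.75) = 1.1875 > 0, so the root lies in [-1, -0.75]
p(-0.875) = 0.1094 > 0, so the root lies in [-1, -0.875]
p(-0.9375) = -0.4414 < 0, so the root lies in [-0.9375, -0.875]
p(-0.90625) = -0.165 < 0, so the root lies in [-0.90625, -0.875]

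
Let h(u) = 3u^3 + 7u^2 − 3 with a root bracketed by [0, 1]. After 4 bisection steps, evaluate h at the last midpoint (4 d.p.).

u = 0.5 gives h = -0.875, negative; keep [0.5, 1]
u = 0.75 gives h = 2.203125, positive; keep [0.5, 0.75]
u = 0.625 gives h = 0.466797, positive; keep [0.5, 0.625]
u = 0.5625 gives h = -0.2512, negative; keep [0.5625, 0.625]

-0.2512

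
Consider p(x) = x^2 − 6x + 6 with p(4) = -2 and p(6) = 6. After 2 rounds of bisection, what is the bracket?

x = 5 gives p = 1, positive; keep [4, 5]
x = 4.5 gives p = -0.75, negative; keep [4.5, 5]

[4.5, 5]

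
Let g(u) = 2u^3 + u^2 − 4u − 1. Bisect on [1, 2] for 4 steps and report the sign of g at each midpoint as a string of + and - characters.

+-+-

g(1.5) = 2 > 0, so the root lies in [1, 1.5]
g(1.25) = -0.53125 < 0, so the root lies in [1.25, 1.5]
g(1.375) = 0.589844 > 0, so the root lies in [1.25, 1.375]
g(1.3125) = -0.0054 < 0, so the root lies in [1.3125, 1.375]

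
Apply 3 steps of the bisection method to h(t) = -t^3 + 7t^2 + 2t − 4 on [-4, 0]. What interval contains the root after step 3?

[-1, -0.5]

t = -2 gives h = 28, positive; keep [-2, 0]
t = -1 gives h = 2, positive; keep [-1, 0]
t = -0.5 gives h = -3.125, negative; keep [-1, -0.5]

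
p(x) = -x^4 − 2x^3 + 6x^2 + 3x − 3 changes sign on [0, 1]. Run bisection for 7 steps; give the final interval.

p(0.5) = -0.3125 < 0, so the root lies in [0.5, 1]
p(0.75) = 1.464844 > 0, so the root lies in [0.5, 0.75]
p(0.625) = 0.577881 > 0, so the root lies in [0.5, 0.625]
p(0.5625) = 0.1299 > 0, so the root lies in [0.5, 0.5625]
p(0.53125) = -0.0924 < 0, so the root lies in [0.53125, 0.5625]
p(0.546875) = 0.0185 > 0, so the root lies in [0.53125, 0.546875]
p(0.5390625) = -0.037 < 0, so the root lies in [0.5390625, 0.546875]

[0.5390625, 0.546875]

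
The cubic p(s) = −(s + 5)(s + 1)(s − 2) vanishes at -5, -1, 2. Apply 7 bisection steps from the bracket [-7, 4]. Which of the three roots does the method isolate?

-5

p(-1.5) = -6.125 < 0, so the root lies in [-7, -1.5]
p(-4.25) = -15.234375 < 0, so the root lies in [-7, -4.25]
p(-5.625) = 22.041016 > 0, so the root lies in [-5.625, -4.25]
p(-4.9375) = -1.7073 < 0, so the root lies in [-5.625, -4.9375]
p(-5.28125) = 8.7674 > 0, so the root lies in [-5.28125, -4.9375]
p(-5.109375) = 3.1954 > 0, so the root lies in [-5.109375, -4.9375]
p(-5.0234375) = 0.6623 > 0, so the root lies in [-5.0234375, -4.9375]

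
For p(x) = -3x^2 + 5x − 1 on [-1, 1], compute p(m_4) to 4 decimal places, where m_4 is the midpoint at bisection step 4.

-0.4219

m = 0, p(m) = -1 (−); new bracket [0, 1]
m = 0.5, p(m) = 0.75 (+); new bracket [0, 0.5]
m = 0.25, p(m) = 0.0625 (+); new bracket [0, 0.25]
m = 0.125, p(m) = -0.4219 (−); new bracket [0.125, 0.25]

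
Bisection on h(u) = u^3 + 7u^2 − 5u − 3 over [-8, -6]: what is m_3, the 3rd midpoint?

h(-7) = 32 > 0, so the root lies in [-8, -7]
h(-7.5) = 6.375 > 0, so the root lies in [-8, -7.5]
h(-7.75) = -9.296875 < 0, so the root lies in [-7.75, -7.5]

-7.75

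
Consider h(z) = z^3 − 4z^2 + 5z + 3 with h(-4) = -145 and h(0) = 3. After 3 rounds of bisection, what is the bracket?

[-0.5, 0]

m = -2, h(m) = -31 (−); new bracket [-2, 0]
m = -1, h(m) = -7 (−); new bracket [-1, 0]
m = -0.5, h(m) = -0.625 (−); new bracket [-0.5, 0]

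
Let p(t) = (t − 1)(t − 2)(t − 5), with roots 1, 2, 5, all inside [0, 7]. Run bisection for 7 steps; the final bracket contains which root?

t = 3.5 gives p = -5.625, negative; keep [3.5, 7]
t = 5.25 gives p = 3.453125, positive; keep [3.5, 5.25]
t = 4.375 gives p = -5.009766, negative; keep [4.375, 5.25]
t = 4.8125 gives p = -2.0105, negative; keep [4.8125, 5.25]
t = 5.03125 gives p = 0.3819, positive; keep [4.8125, 5.03125]
t = 4.921875 gives p = -0.8953, negative; keep [4.921875, 5.03125]
t = 4.9765625 gives p = -0.2774, negative; keep [4.9765625, 5.03125]

5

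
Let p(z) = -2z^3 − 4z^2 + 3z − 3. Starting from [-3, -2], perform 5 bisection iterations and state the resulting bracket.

p(-2.5) = -4.25 < 0, so the root lies in [-3, -2.5]
p(-2.75) = 0.09375 > 0, so the root lies in [-2.75, -2.5]
p(-2.625) = -2.261719 < 0, so the root lies in [-2.75, -2.625]
p(-2.6875) = -1.1313 < 0, so the root lies in [-2.75, -2.6875]
p(-2.71875) = -0.5308 < 0, so the root lies in [-2.75, -2.71875]

[-2.75, -2.71875]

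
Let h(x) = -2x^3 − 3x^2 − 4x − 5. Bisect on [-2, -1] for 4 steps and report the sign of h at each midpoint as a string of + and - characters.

+-+-

h(-1.5) = 1 > 0, so the root lies in [-1.5, -1]
h(-1.25) = -0.78125 < 0, so the root lies in [-1.5, -1.25]
h(-1.375) = 0.027344 > 0, so the root lies in [-1.375, -1.25]
h(-1.3125) = -0.396 < 0, so the root lies in [-1.375, -1.3125]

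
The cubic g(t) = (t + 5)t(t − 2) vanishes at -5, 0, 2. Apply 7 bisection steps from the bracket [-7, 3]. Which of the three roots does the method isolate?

-5

g(-2) = 24 > 0, so the root lies in [-7, -2]
g(-4.5) = 14.625 > 0, so the root lies in [-7, -4.5]
g(-5.75) = -33.421875 < 0, so the root lies in [-5.75, -4.5]
g(-5.125) = -4.5645 < 0, so the root lies in [-5.125, -4.5]
g(-4.8125) = 6.1472 > 0, so the root lies in [-5.125, -4.8125]
g(-4.96875) = 1.0821 > 0, so the root lies in [-5.125, -4.96875]
g(-5.046875) = -1.6671 < 0, so the root lies in [-5.046875, -4.96875]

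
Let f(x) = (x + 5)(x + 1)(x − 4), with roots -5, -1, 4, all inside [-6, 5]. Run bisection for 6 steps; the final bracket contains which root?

4

x = -0.5 gives f = -10.125, negative; keep [-0.5, 5]
x = 2.25 gives f = -41.234375, negative; keep [2.25, 5]
x = 3.625 gives f = -14.958984, negative; keep [3.625, 5]
x = 4.3125 gives f = 15.4602, positive; keep [3.625, 4.3125]
x = 3.96875 gives f = -1.3926, negative; keep [3.96875, 4.3125]
x = 4.140625 gives f = 6.6078, positive; keep [3.96875, 4.140625]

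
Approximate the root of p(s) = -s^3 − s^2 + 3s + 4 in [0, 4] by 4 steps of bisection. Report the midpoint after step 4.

midpoint 2: p = -2 < 0 → [0, 2]
midpoint 1: p = 5 > 0 → [1, 2]
midpoint 1.5: p = 2.875 > 0 → [1.5, 2]
midpoint 1.75: p = 0.8281 > 0 → [1.75, 2]

1.75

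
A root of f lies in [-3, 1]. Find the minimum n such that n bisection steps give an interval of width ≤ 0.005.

10

Width after n steps is 4/2^n. Need 2^n ≥ 4/0.005 = 800.
2^9 = 512 < 800 ≤ 2^10 = 1024, so n = 10.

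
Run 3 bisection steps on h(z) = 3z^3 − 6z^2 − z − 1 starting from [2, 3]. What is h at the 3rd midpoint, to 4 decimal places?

-1.4316

z = 2.5 gives h = 5.875, positive; keep [2, 2.5]
z = 2.25 gives h = 0.546875, positive; keep [2, 2.25]
z = 2.125 gives h = -1.431641, negative; keep [2.125, 2.25]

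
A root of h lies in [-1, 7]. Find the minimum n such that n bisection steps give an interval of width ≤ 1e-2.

Width after n steps is 8/2^n. Need 2^n ≥ 8/1e-2 = 800.
2^9 = 512 < 800 ≤ 2^10 = 1024, so n = 10.

10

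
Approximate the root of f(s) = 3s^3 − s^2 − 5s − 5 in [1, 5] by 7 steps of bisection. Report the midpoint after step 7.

s = 3 gives f = 52, positive; keep [1, 3]
s = 2 gives f = 5, positive; keep [1, 2]
s = 1.5 gives f = -4.625, negative; keep [1.5, 2]
s = 1.75 gives f = -0.7344, negative; keep [1.75, 2]
s = 1.875 gives f = 1.8848, positive; keep [1.75, 1.875]
s = 1.8125 gives f = 0.5154, positive; keep [1.75, 1.8125]
s = 1.78125 gives f = -0.1242, negative; keep [1.78125, 1.8125]

1.78125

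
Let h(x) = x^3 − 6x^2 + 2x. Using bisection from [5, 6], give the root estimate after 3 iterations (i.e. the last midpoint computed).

5.625

h(5.5) = -4.125 < 0, so the root lies in [5.5, 6]
h(5.75) = 3.234375 > 0, so the root lies in [5.5, 5.75]
h(5.625) = -0.615234 < 0, so the root lies in [5.625, 5.75]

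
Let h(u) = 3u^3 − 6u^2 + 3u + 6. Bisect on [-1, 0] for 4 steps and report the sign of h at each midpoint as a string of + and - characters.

u = -0.5 gives h = 2.625, positive; keep [-1, -0.5]
u = -0.75 gives h = -0.890625, negative; keep [-0.75, -0.5]
u = -0.625 gives h = 1.048828, positive; keep [-0.75, -0.625]
u = -0.6875 gives h = 0.1267, positive; keep [-0.75, -0.6875]

+-++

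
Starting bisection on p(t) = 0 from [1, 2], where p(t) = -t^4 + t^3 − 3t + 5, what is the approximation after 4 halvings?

m = 1.5, p(m) = -1.1875 (−); new bracket [1, 1.5]
m = 1.25, p(m) = 0.761719 (+); new bracket [1.25, 1.5]
m = 1.375, p(m) = -0.099854 (−); new bracket [1.25, 1.375]
m = 1.3125, p(m) = 0.3559 (+); new bracket [1.3125, 1.375]

1.3125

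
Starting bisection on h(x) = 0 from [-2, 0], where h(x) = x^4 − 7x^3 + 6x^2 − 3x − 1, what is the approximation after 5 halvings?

-0.1875

midpoint -1: h = 16 > 0 → [-1, 0]
midpoint -0.5: h = 2.9375 > 0 → [-0.5, 0]
midpoint -0.25: h = 0.238281 > 0 → [-0.25, 0]
midpoint -0.125: h = -0.5173 < 0 → [-0.25, -0.125]
midpoint -0.1875: h = -0.1792 < 0 → [-0.25, -0.1875]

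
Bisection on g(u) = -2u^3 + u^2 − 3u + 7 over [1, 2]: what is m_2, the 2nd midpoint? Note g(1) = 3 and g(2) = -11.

g(1.5) = -2 < 0, so the root lies in [1, 1.5]
g(1.25) = 0.90625 > 0, so the root lies in [1.25, 1.5]

1.25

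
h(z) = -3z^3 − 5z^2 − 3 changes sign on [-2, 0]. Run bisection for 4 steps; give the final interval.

[-2, -1.875]

m = -1, h(m) = -5 (−); new bracket [-2, -1]
m = -1.5, h(m) = -4.125 (−); new bracket [-2, -1.5]
m = -1.75, h(m) = -2.234375 (−); new bracket [-2, -1.75]
m = -1.875, h(m) = -0.8027 (−); new bracket [-2, -1.875]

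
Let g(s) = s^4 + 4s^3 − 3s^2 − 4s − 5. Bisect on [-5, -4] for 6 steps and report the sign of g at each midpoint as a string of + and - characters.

m = -4.5, g(m) = -2.1875 (−); new bracket [-5, -4.5]
m = -4.75, g(m) = 26.691406 (+); new bracket [-4.75, -4.5]
m = -4.625, g(m) = 11.1604 (+); new bracket [-4.625, -4.5]
m = -4.5625, g(m) = 4.2241 (+); new bracket [-4.5625, -4.5]
m = -4.53125, g(m) = 0.954 (+); new bracket [-4.53125, -4.5]
m = -4.515625, g(m) = -0.6326 (−); new bracket [-4.53125, -4.515625]

-++++-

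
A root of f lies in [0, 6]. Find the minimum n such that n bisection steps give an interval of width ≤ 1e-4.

Width after n steps is 6/2^n. Need 2^n ≥ 6/1e-4 = 60000.
2^15 = 32768 < 60000 ≤ 2^16 = 65536, so n = 16.

16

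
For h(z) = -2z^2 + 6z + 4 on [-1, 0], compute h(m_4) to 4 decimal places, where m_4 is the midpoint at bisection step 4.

h(-0.5) = 0.5 > 0, so the root lies in [-1, -0.5]
h(-0.75) = -1.625 < 0, so the root lies in [-0.75, -0.5]
h(-0.625) = -0.53125 < 0, so the root lies in [-0.625, -0.5]
h(-0.5625) = -0.0078 < 0, so the root lies in [-0.5625, -0.5]

-0.0078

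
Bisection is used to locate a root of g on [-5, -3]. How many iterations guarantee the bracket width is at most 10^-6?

Width after n steps is 2/2^n. Need 2^n ≥ 2/10^-6 = 2000000.
2^20 = 1048576 < 2000000 ≤ 2^21 = 2097152, so n = 21.

21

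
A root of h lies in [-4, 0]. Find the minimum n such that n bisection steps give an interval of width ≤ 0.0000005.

Width after n steps is 4/2^n. Need 2^n ≥ 4/0.0000005 = 8000000.
2^22 = 4194304 < 8000000 ≤ 2^23 = 8388608, so n = 23.

23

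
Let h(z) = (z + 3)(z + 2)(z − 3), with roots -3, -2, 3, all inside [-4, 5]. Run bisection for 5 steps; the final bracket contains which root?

z = 0.5 gives h = -21.875, negative; keep [0.5, 5]
z = 2.75 gives h = -6.828125, negative; keep [2.75, 5]
z = 3.875 gives h = 35.341797, positive; keep [2.75, 3.875]
z = 3.3125 gives h = 10.4797, positive; keep [2.75, 3.3125]
z = 3.03125 gives h = 0.9483, positive; keep [2.75, 3.03125]

3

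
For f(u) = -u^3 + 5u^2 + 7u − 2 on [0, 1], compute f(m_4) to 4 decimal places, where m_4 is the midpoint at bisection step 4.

-0.5183

m = 0.5, f(m) = 2.625 (+); new bracket [0, 0.5]
m = 0.25, f(m) = 0.046875 (+); new bracket [0, 0.25]
m = 0.125, f(m) = -1.048828 (−); new bracket [0.125, 0.25]
m = 0.1875, f(m) = -0.5183 (−); new bracket [0.1875, 0.25]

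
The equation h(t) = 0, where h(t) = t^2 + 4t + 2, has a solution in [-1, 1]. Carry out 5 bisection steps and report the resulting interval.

[-0.625, -0.5625]

t = 0 gives h = 2, positive; keep [-1, 0]
t = -0.5 gives h = 0.25, positive; keep [-1, -0.5]
t = -0.75 gives h = -0.4375, negative; keep [-0.75, -0.5]
t = -0.625 gives h = -0.1094, negative; keep [-0.625, -0.5]
t = -0.5625 gives h = 0.0664, positive; keep [-0.625, -0.5625]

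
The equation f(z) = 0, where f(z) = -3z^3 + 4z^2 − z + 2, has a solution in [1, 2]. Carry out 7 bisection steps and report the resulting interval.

[1.421875, 1.4296875]

m = 1.5, f(m) = -0.625 (−); new bracket [1, 1.5]
m = 1.25, f(m) = 1.140625 (+); new bracket [1.25, 1.5]
m = 1.375, f(m) = 0.388672 (+); new bracket [1.375, 1.5]
m = 1.4375, f(m) = -0.0833 (−); new bracket [1.375, 1.4375]
m = 1.40625, f(m) = 0.1612 (+); new bracket [1.40625, 1.4375]
m = 1.421875, f(m) = 0.0411 (+); new bracket [1.421875, 1.4375]
m = 1.4296875, f(m) = -0.0205 (−); new bracket [1.421875, 1.4296875]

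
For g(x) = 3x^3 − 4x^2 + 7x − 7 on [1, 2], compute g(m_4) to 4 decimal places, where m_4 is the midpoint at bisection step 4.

-0.4797

g(1.5) = 4.625 > 0, so the root lies in [1, 1.5]
g(1.25) = 1.359375 > 0, so the root lies in [1, 1.25]
g(1.125) = 0.083984 > 0, so the root lies in [1, 1.125]
g(1.0625) = -0.4797 < 0, so the root lies in [1.0625, 1.125]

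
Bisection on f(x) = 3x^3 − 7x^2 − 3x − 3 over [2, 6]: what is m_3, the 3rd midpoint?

2.5

x = 4 gives f = 65, positive; keep [2, 4]
x = 3 gives f = 6, positive; keep [2, 3]
x = 2.5 gives f = -7.375, negative; keep [2.5, 3]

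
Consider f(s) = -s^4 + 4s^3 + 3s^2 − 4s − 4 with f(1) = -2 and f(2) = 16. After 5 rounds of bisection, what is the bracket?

midpoint 1.5: f = 5.1875 > 0 → [1, 1.5]
midpoint 1.25: f = 1.058594 > 0 → [1, 1.25]
midpoint 1.125: f = -0.609619 < 0 → [1.125, 1.25]
midpoint 1.1875: f = 0.1902 > 0 → [1.125, 1.1875]
midpoint 1.15625: f = -0.2184 < 0 → [1.15625, 1.1875]

[1.15625, 1.1875]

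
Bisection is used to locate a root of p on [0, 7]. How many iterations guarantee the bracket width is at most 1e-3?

13

Width after n steps is 7/2^n. Need 2^n ≥ 7/1e-3 = 7000.
2^12 = 4096 < 7000 ≤ 2^13 = 8192, so n = 13.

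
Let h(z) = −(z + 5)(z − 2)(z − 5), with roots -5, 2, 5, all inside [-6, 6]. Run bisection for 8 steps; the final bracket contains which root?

-5

midpoint 0: h = -50 < 0 → [-6, 0]
midpoint -3: h = -80 < 0 → [-6, -3]
midpoint -4.5: h = -30.875 < 0 → [-6, -4.5]
midpoint -5.25: h = 18.5781 > 0 → [-5.25, -4.5]
midpoint -4.875: h = -8.4863 < 0 → [-5.25, -4.875]
midpoint -5.0625: h = 4.4417 > 0 → [-5.0625, -4.875]
midpoint -4.96875: h = -2.1709 < 0 → [-5.0625, -4.96875]
midpoint -5.015625: h = 1.0979 > 0 → [-5.015625, -4.96875]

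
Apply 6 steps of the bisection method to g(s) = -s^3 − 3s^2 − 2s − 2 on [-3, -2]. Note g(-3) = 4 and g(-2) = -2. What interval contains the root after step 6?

m = -2.5, g(m) = -0.125 (−); new bracket [-3, -2.5]
m = -2.75, g(m) = 1.609375 (+); new bracket [-2.75, -2.5]
m = -2.625, g(m) = 0.666016 (+); new bracket [-2.625, -2.5]
m = -2.5625, g(m) = 0.2522 (+); new bracket [-2.5625, -2.5]
m = -2.53125, g(m) = 0.0591 (+); new bracket [-2.53125, -2.5]
m = -2.515625, g(m) = -0.0341 (−); new bracket [-2.53125, -2.515625]

[-2.53125, -2.515625]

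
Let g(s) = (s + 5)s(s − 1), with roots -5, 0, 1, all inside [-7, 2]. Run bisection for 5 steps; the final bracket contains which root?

g(-2.5) = 21.875 > 0, so the root lies in [-7, -2.5]
g(-4.75) = 6.828125 > 0, so the root lies in [-7, -4.75]
g(-5.875) = -35.341797 < 0, so the root lies in [-5.875, -4.75]
g(-5.3125) = -10.4797 < 0, so the root lies in [-5.3125, -4.75]
g(-5.03125) = -0.9483 < 0, so the root lies in [-5.03125, -4.75]

-5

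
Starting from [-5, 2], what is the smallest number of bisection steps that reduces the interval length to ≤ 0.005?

11

Width after n steps is 7/2^n. Need 2^n ≥ 7/0.005 = 1400.
2^10 = 1024 < 1400 ≤ 2^11 = 2048, so n = 11.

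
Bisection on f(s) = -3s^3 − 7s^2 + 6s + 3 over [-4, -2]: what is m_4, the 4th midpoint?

-2.875

f(-3) = 3 > 0, so the root lies in [-3, -2]
f(-2.5) = -8.875 < 0, so the root lies in [-3, -2.5]
f(-2.75) = -4.046875 < 0, so the root lies in [-3, -2.75]
f(-2.875) = -0.8184 < 0, so the root lies in [-3, -2.875]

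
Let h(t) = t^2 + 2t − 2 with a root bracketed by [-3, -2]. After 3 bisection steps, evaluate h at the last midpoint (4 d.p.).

-0.3594

m = -2.5, h(m) = -0.75 (−); new bracket [-3, -2.5]
m = -2.75, h(m) = 0.0625 (+); new bracket [-2.75, -2.5]
m = -2.625, h(m) = -0.359375 (−); new bracket [-2.75, -2.625]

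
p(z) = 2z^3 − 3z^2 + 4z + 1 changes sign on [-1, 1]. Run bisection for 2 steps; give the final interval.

p(0) = 1 > 0, so the root lies in [-1, 0]
p(-0.5) = -2 < 0, so the root lies in [-0.5, 0]

[-0.5, 0]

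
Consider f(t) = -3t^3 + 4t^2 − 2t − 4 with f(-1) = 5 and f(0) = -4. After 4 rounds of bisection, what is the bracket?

[-0.6875, -0.625]

m = -0.5, f(m) = -1.625 (−); new bracket [-1, -0.5]
m = -0.75, f(m) = 1.015625 (+); new bracket [-0.75, -0.5]
m = -0.625, f(m) = -0.455078 (−); new bracket [-0.75, -0.625]
m = -0.6875, f(m) = 0.2405 (+); new bracket [-0.6875, -0.625]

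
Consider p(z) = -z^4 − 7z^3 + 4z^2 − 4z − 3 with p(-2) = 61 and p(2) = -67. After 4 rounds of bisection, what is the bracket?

z = 0 gives p = -3, negative; keep [-2, 0]
z = -1 gives p = 11, positive; keep [-1, 0]
z = -0.5 gives p = 0.8125, positive; keep [-0.5, 0]
z = -0.25 gives p = -1.6445, negative; keep [-0.5, -0.25]

[-0.5, -0.25]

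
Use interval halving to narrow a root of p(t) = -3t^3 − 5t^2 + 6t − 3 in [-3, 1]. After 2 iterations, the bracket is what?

midpoint -1: p = -11 < 0 → [-3, -1]
midpoint -2: p = -11 < 0 → [-3, -2]

[-3, -2]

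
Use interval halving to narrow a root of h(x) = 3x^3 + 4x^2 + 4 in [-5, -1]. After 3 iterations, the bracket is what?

m = -3, h(m) = -41 (−); new bracket [-3, -1]
m = -2, h(m) = -4 (−); new bracket [-2, -1]
m = -1.5, h(m) = 2.875 (+); new bracket [-2, -1.5]

[-2, -1.5]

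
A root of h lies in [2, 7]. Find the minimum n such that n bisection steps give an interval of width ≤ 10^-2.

Width after n steps is 5/2^n. Need 2^n ≥ 5/10^-2 = 500.
2^8 = 256 < 500 ≤ 2^9 = 512, so n = 9.

9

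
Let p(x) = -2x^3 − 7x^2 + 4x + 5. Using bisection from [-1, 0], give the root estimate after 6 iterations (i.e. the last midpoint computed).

-0.640625

m = -0.5, p(m) = 1.5 (+); new bracket [-1, -0.5]
m = -0.75, p(m) = -1.09375 (−); new bracket [-0.75, -0.5]
m = -0.625, p(m) = 0.253906 (+); new bracket [-0.75, -0.625]
m = -0.6875, p(m) = -0.4087 (−); new bracket [-0.6875, -0.625]
m = -0.65625, p(m) = -0.0744 (−); new bracket [-0.65625, -0.625]
m = -0.640625, p(m) = 0.0905 (+); new bracket [-0.65625, -0.640625]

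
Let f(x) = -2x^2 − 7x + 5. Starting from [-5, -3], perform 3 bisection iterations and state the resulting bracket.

[-4.25, -4]

midpoint -4: f = 1 > 0 → [-5, -4]
midpoint -4.5: f = -4 < 0 → [-4.5, -4]
midpoint -4.25: f = -1.375 < 0 → [-4.25, -4]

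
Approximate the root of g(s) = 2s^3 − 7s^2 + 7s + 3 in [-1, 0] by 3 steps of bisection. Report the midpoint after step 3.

-0.375

m = -0.5, g(m) = -2.5 (−); new bracket [-0.5, 0]
m = -0.25, g(m) = 0.78125 (+); new bracket [-0.5, -0.25]
m = -0.375, g(m) = -0.714844 (−); new bracket [-0.375, -0.25]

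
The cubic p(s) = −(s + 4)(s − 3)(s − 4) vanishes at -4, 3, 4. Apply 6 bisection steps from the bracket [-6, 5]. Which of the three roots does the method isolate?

-4

s = -0.5 gives p = -55.125, negative; keep [-6, -0.5]
s = -3.25 gives p = -33.984375, negative; keep [-6, -3.25]
s = -4.625 gives p = 41.103516, positive; keep [-4.625, -3.25]
s = -3.9375 gives p = -3.4417, negative; keep [-4.625, -3.9375]
s = -4.28125 gives p = 16.9588, positive; keep [-4.28125, -3.9375]
s = -4.109375 gives p = 6.3058, positive; keep [-4.109375, -3.9375]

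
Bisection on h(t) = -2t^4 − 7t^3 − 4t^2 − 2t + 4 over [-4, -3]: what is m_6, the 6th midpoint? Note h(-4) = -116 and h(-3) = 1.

t = -3.5 gives h = -38, negative; keep [-3.5, -3]
t = -3.25 gives h = -14.585938, negative; keep [-3.25, -3]
t = -3.125 gives h = -5.924316, negative; keep [-3.125, -3]
t = -3.0625 gives h = -2.2581, negative; keep [-3.0625, -3]
t = -3.03125 gives h = -0.5796, negative; keep [-3.03125, -3]
t = -3.015625 gives h = 0.2223, positive; keep [-3.03125, -3.015625]

-3.015625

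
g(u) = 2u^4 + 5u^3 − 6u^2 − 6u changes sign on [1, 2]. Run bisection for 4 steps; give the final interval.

g(1.5) = 4.5 > 0, so the root lies in [1, 1.5]
g(1.25) = -2.226562 < 0, so the root lies in [1.25, 1.5]
g(1.375) = 0.553223 > 0, so the root lies in [1.25, 1.375]
g(1.3125) = -0.9709 < 0, so the root lies in [1.3125, 1.375]

[1.3125, 1.375]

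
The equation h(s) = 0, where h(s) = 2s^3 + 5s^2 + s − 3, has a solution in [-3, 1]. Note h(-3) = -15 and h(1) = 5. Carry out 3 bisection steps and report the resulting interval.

[0.5, 1]

s = -1 gives h = -1, negative; keep [-1, 1]
s = 0 gives h = -3, negative; keep [0, 1]
s = 0.5 gives h = -1, negative; keep [0.5, 1]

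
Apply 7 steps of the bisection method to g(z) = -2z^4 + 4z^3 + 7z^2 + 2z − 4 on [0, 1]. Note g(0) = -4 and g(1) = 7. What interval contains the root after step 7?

m = 0.5, g(m) = -0.875 (−); new bracket [0.5, 1]
m = 0.75, g(m) = 2.492188 (+); new bracket [0.5, 0.75]
m = 0.625, g(m) = 0.655762 (+); new bracket [0.5, 0.625]
m = 0.5625, g(m) = -0.1485 (−); new bracket [0.5625, 0.625]
m = 0.59375, g(m) = 0.244 (+); new bracket [0.5625, 0.59375]
m = 0.578125, g(m) = 0.0453 (+); new bracket [0.5625, 0.578125]
m = 0.5703125, g(m) = -0.0522 (−); new bracket [0.5703125, 0.578125]

[0.5703125, 0.578125]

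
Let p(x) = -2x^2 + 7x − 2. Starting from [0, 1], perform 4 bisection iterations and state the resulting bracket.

[0.3125, 0.375]

m = 0.5, p(m) = 1 (+); new bracket [0, 0.5]
m = 0.25, p(m) = -0.375 (−); new bracket [0.25, 0.5]
m = 0.375, p(m) = 0.34375 (+); new bracket [0.25, 0.375]
m = 0.3125, p(m) = -0.0078 (−); new bracket [0.3125, 0.375]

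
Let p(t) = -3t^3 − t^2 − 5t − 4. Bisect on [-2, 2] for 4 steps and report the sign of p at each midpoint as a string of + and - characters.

m = 0, p(m) = -4 (−); new bracket [-2, 0]
m = -1, p(m) = 3 (+); new bracket [-1, 0]
m = -0.5, p(m) = -1.375 (−); new bracket [-1, -0.5]
m = -0.75, p(m) = 0.4531 (+); new bracket [-0.75, -0.5]

-+-+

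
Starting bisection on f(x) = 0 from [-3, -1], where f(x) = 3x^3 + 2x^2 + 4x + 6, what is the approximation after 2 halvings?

m = -2, f(m) = -18 (−); new bracket [-2, -1]
m = -1.5, f(m) = -5.625 (−); new bracket [-1.5, -1]

-1.5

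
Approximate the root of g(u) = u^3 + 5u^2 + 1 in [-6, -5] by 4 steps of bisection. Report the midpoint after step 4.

-5.0625

g(-5.5) = -14.125 < 0, so the root lies in [-5.5, -5]
g(-5.25) = -5.890625 < 0, so the root lies in [-5.25, -5]
g(-5.125) = -2.283203 < 0, so the root lies in [-5.125, -5]
g(-5.0625) = -0.6018 < 0, so the root lies in [-5.0625, -5]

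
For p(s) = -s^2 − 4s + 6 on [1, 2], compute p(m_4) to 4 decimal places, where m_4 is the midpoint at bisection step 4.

-0.1602

p(1.5) = -2.25 < 0, so the root lies in [1, 1.5]
p(1.25) = -0.5625 < 0, so the root lies in [1, 1.25]
p(1.125) = 0.234375 > 0, so the root lies in [1.125, 1.25]
p(1.1875) = -0.1602 < 0, so the root lies in [1.125, 1.1875]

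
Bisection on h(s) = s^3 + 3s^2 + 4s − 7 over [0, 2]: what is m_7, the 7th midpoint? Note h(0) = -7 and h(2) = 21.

s = 1 gives h = 1, positive; keep [0, 1]
s = 0.5 gives h = -4.125, negative; keep [0.5, 1]
s = 0.75 gives h = -1.890625, negative; keep [0.75, 1]
s = 0.875 gives h = -0.5332, negative; keep [0.875, 1]
s = 0.9375 gives h = 0.2107, positive; keep [0.875, 0.9375]
s = 0.90625 gives h = -0.1668, negative; keep [0.90625, 0.9375]
s = 0.921875 gives h = 0.0205, positive; keep [0.90625, 0.921875]

0.921875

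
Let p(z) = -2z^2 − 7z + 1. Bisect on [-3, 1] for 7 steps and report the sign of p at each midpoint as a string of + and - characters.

++--+--

m = -1, p(m) = 6 (+); new bracket [-1, 1]
m = 0, p(m) = 1 (+); new bracket [0, 1]
m = 0.5, p(m) = -3 (−); new bracket [0, 0.5]
m = 0.25, p(m) = -0.875 (−); new bracket [0, 0.25]
m = 0.125, p(m) = 0.0938 (+); new bracket [0.125, 0.25]
m = 0.1875, p(m) = -0.3828 (−); new bracket [0.125, 0.1875]
m = 0.15625, p(m) = -0.1426 (−); new bracket [0.125, 0.15625]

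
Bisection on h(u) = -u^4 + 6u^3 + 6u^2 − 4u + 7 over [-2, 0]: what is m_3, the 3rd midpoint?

h(-1) = 10 > 0, so the root lies in [-2, -1]
h(-1.5) = 1.1875 > 0, so the root lies in [-2, -1.5]
h(-1.75) = -9.160156 < 0, so the root lies in [-1.75, -1.5]

-1.75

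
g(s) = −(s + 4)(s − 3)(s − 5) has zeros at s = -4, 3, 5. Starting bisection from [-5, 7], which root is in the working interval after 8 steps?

midpoint 1: g = -40 < 0 → [-5, 1]
midpoint -2: g = -70 < 0 → [-5, -2]
midpoint -3.5: g = -27.625 < 0 → [-5, -3.5]
midpoint -4.25: g = 16.7656 > 0 → [-4.25, -3.5]
midpoint -3.875: g = -7.627 < 0 → [-4.25, -3.875]
midpoint -4.0625: g = 4.0002 > 0 → [-4.0625, -3.875]
midpoint -3.96875: g = -1.9532 < 0 → [-4.0625, -3.96875]
midpoint -4.015625: g = 0.9883 > 0 → [-4.015625, -3.96875]

-4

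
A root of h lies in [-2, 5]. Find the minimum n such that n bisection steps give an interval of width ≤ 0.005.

11

Width after n steps is 7/2^n. Need 2^n ≥ 7/0.005 = 1400.
2^10 = 1024 < 1400 ≤ 2^11 = 2048, so n = 11.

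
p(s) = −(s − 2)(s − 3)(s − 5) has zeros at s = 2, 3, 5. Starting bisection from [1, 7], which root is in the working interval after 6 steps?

midpoint 4: p = 2 > 0 → [4, 7]
midpoint 5.5: p = -4.375 < 0 → [4, 5.5]
midpoint 4.75: p = 1.203125 > 0 → [4.75, 5.5]
midpoint 5.125: p = -0.8301 < 0 → [4.75, 5.125]
midpoint 4.9375: p = 0.3557 > 0 → [4.9375, 5.125]
midpoint 5.03125: p = -0.1924 < 0 → [4.9375, 5.03125]

5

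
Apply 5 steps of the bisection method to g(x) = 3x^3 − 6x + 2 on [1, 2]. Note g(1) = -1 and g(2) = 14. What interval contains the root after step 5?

g(1.5) = 3.125 > 0, so the root lies in [1, 1.5]
g(1.25) = 0.359375 > 0, so the root lies in [1, 1.25]
g(1.125) = -0.478516 < 0, so the root lies in [1.125, 1.25]
g(1.1875) = -0.1013 < 0, so the root lies in [1.1875, 1.25]
g(1.21875) = 0.1183 > 0, so the root lies in [1.1875, 1.21875]

[1.1875, 1.21875]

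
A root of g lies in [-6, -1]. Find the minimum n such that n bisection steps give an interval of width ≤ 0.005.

Width after n steps is 5/2^n. Need 2^n ≥ 5/0.005 = 1000.
2^9 = 512 < 1000 ≤ 2^10 = 1024, so n = 10.

10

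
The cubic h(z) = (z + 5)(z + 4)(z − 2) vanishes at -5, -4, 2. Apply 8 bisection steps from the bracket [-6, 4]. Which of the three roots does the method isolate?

2

midpoint -1: h = -36 < 0 → [-1, 4]
midpoint 1.5: h = -17.875 < 0 → [1.5, 4]
midpoint 2.75: h = 39.234375 > 0 → [1.5, 2.75]
midpoint 2.125: h = 5.4551 > 0 → [1.5, 2.125]
midpoint 1.8125: h = -7.4246 < 0 → [1.8125, 2.125]
midpoint 1.96875: h = -1.2998 < 0 → [1.96875, 2.125]
midpoint 2.046875: h = 1.9974 > 0 → [1.96875, 2.046875]
midpoint 2.0078125: h = 0.3289 > 0 → [1.96875, 2.0078125]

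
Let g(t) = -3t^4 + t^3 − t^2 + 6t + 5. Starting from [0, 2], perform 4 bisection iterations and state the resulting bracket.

[1.375, 1.5]

midpoint 1: g = 8 > 0 → [1, 2]
midpoint 1.5: g = -0.0625 < 0 → [1, 1.5]
midpoint 1.25: g = 5.566406 > 0 → [1.25, 1.5]
midpoint 1.375: g = 3.2356 > 0 → [1.375, 1.5]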